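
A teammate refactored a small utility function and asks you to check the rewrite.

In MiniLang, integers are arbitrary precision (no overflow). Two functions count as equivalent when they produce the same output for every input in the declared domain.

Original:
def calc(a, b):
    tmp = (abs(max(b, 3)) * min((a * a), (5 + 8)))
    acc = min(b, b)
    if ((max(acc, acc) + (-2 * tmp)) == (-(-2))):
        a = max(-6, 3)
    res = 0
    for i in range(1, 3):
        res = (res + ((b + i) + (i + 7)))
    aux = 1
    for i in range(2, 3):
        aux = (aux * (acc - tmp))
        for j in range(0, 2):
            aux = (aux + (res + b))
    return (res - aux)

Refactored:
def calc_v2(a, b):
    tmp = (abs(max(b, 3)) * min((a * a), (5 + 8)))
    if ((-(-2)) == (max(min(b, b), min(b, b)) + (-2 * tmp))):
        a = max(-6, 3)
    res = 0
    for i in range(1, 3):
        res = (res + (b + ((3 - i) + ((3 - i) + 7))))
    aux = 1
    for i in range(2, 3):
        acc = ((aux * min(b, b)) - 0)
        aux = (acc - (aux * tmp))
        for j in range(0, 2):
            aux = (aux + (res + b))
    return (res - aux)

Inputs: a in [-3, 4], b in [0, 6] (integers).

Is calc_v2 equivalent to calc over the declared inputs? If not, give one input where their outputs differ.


Reading the diff, among the changes: constant usage differs; also min/max/abs usage differs; also arithmetic usage differs.
As a probe, take a=-2, b=0: calc runs tmp := 12 | acc := 0 | ((max(acc, acc) + (-2 * tmp)) == (-(-2))): false | res := 0 | iter i=1: | res := 9 | iter i=2: | res := 20 | aux := 1 | iter i=2: | aux := -12 | iter j=0: | aux := 8 | iter j=1: | aux := 28 | result -8; calc_v2 runs tmp := 12 | ((-(-2)) == (max(min(b, b), min(b, b)) + (-2 * tmp))): false | res := 0 | iter i=1: | res := 11 | iter i=2: | res := 20 | aux := 1 | iter i=2: | acc := 0 | aux := -12 | iter j=0: | aux := 8 | iter j=1: | aux := 28 | result -8; both end at -8.
Every one of the 56 inputs gives matching results.
verdict: equivalent


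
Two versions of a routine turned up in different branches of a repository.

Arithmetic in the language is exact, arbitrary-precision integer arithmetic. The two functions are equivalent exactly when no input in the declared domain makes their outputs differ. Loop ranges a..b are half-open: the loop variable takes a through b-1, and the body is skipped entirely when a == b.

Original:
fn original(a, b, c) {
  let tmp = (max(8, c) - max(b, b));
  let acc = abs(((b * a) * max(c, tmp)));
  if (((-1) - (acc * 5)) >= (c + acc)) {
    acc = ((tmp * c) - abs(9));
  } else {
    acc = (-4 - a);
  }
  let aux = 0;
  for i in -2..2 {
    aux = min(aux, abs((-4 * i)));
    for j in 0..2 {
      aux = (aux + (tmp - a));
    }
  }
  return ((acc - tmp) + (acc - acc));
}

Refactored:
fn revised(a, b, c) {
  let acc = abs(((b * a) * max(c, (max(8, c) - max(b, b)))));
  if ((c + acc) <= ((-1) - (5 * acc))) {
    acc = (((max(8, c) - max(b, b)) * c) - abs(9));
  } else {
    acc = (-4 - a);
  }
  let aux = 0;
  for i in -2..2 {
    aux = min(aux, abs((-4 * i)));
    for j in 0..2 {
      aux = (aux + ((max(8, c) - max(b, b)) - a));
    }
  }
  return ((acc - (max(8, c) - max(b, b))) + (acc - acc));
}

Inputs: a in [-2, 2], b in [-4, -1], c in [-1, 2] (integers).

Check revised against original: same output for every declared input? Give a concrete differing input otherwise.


Reading the diff, among the changes: constant usage differs; also local variable names differ; also arithmetic usage differs; also min/max/abs usage differs; also comparison usage differs; also statement counts differ.
As a probe, take a=0, b=-3, c=0: original runs tmp becomes 11; next acc becomes 0; next (((-1) - (acc * 5)) >= (c + acc)) evaluates to false; next acc becomes -4; next aux becomes 0; next at i=-2:; next aux becomes 0; next at j=0:; next aux becomes 11; next at j=1:; next aux becomes 22; next at i=-1:; next aux becomes 4; next at j=0:; next aux becomes 15; next at j=1:; next aux becomes 26; next at i=0:; next aux becomes 0; next at j=0:; next aux becomes 11; next at j=1:; next aux becomes 22; next at i=1:; next aux becomes 4; next at j=0:; next aux becomes 15; next at j=1:; next aux becomes 26; next final value -15; revised runs acc becomes 0; next ((c + acc) <= ((-1) - (5 * acc))) evaluates to false; next acc becomes -4; next aux becomes 0; next at i=-2:; next aux becomes 0; next at j=0:; next aux becomes 11; next at j=1:; next aux becomes 22; next at i=-1:; next aux becomes 4; next at j=0:; next aux becomes 15; next at j=1:; next aux becomes 26; next at i=0:; next aux becomes 0; next at j=0:; next aux becomes 11; next at j=1:; next aux becomes 22; next at i=1:; next aux becomes 4; next at j=0:; next aux becomes 15; next at j=1:; next aux becomes 26; next final value -15; both end at -15.
An exhaustive pass over the 80 declared inputs shows identical outputs.
verdict: equivalent


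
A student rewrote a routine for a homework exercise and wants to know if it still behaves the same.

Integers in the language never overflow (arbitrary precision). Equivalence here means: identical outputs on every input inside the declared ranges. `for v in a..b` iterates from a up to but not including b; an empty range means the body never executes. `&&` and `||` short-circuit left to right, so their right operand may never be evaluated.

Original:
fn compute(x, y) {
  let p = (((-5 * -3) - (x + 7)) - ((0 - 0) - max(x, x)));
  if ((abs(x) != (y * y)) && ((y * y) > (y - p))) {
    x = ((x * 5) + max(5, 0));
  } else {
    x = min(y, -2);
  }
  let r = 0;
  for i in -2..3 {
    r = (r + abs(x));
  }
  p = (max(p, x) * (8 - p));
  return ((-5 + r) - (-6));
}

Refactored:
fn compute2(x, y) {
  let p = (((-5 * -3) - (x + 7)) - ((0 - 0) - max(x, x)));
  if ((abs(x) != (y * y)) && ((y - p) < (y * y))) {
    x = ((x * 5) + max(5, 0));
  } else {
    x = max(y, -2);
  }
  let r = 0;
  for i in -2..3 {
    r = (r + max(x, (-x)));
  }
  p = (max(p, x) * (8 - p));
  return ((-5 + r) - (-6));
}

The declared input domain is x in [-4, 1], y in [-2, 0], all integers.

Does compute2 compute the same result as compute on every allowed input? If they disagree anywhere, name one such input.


These are not equivalent — on x=-1, y=-1 the outputs split (11 vs 6).
compute: p becomes 8; next ((abs(x) != (y * y)) && ((y * y) > (y - p))) evaluates to false; next x becomes -2; next r becomes 0; next at i=-2:; next r becomes 2; next at i=-1:; next r becomes 4; next at i=0:; next r becomes 6; next at i=1:; next r becomes 8; next at i=2:; next r becomes 10; next p becomes 0; next final value 11
compute2: p becomes 8; next ((abs(x) != (y * y)) && ((y - p) < (y * y))) evaluates to false; next x becomes -1; next r becomes 0; next at i=-2:; next r becomes 1; next at i=-1:; next r becomes 2; next at i=0:; next r becomes 3; next at i=1:; next r becomes 4; next at i=2:; next r becomes 5; next p becomes 0; next final value 6
verdict: not equivalent; witness: x=-1, y=-1


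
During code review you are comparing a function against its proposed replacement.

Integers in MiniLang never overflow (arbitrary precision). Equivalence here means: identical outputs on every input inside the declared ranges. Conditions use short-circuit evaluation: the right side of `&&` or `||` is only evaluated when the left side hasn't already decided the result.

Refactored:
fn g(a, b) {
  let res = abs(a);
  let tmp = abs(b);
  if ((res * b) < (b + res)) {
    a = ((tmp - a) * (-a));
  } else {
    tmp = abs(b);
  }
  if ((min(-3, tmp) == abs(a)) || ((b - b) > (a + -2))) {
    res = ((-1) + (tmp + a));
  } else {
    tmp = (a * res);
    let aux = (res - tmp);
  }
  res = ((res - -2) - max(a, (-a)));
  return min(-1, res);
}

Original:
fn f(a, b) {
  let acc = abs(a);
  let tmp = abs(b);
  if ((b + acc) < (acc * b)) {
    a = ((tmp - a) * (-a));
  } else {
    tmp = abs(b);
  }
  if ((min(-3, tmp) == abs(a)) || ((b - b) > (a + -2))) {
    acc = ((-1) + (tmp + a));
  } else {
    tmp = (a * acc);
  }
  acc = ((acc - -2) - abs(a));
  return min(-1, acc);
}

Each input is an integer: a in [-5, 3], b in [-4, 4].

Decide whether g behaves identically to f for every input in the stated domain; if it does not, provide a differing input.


Run the pair on a=-5, b=-4.
f: acc=5, then tmp=4, then ((b + acc) < (acc * b)) is false, then tmp=4, then ((min(-3, tmp) == abs(a)) || ((b - b) > (a + -2))) is true, then acc=-2, then acc=-5, then returns -5
g: res=5, then tmp=4, then ((res * b) < (b + res)) is true, then a=45, then ((min(-3, tmp) == abs(a)) || ((b - b) > (a + -2))) is false, then tmp=225, then aux=-220, then res=-38, then returns -38
-5 vs -38 — the two versions disagree here.
verdict: not equivalent; witness: a=-5, b=-4


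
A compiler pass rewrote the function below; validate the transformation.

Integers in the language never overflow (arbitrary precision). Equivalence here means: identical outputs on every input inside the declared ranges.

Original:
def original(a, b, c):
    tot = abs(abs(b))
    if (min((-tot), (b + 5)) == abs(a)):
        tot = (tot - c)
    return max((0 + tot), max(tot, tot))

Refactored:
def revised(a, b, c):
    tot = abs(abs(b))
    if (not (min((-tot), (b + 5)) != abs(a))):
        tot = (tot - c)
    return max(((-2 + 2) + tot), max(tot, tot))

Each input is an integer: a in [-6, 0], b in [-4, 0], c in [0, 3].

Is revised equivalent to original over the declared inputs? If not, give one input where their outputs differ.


Side by side, the visible changes include: comparison usage differs, plus constant usage differs, plus arithmetic usage differs, plus boolean connective usage differs.
Tracing a=-4, b=-4, c=2: original: tot := 4 | (min((-tot), (b + 5)) == abs(a)): false | result 4 | revised: tot := 4 | (not (min((-tot), (b + 5)) != abs(a))): false | result 4 — matching result 4.
Every one of the 140 inputs gives matching results.
verdict: equivalent


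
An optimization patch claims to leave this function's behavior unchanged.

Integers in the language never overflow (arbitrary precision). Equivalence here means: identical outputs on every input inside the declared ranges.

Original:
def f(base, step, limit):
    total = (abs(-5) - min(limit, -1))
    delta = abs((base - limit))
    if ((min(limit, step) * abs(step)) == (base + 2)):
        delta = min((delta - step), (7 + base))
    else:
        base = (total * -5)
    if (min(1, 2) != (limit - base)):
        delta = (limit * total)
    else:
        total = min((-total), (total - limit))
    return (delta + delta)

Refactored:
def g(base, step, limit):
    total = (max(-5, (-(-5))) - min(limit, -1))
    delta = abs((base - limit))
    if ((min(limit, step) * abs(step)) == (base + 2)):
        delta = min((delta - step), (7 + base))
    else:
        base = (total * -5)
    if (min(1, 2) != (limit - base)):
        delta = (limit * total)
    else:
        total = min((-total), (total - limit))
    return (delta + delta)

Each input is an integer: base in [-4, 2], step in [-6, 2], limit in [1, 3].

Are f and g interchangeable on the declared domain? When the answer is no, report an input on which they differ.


Equivalent — the differences include min/max/abs usage differs; constant usage differs, yet no declared input distinguishes the two.
Tracing base=2, step=1, limit=3: f: total becomes 6; next delta becomes 1; next ((min(limit, step) * abs(step)) == (base + 2)) evaluates to false; next base becomes -30; next (min(1, 2) != (limit - base)) evaluates to true; next delta becomes 18; next final value 36 | g: total becomes 6; next delta becomes 1; next ((min(limit, step) * abs(step)) == (base + 2)) evaluates to false; next base becomes -30; next (min(1, 2) != (limit - base)) evaluates to true; next delta becomes 18; next final value 36 — matching result 36.
An exhaustive pass over the 189 declared inputs shows identical outputs.
verdict: equivalent


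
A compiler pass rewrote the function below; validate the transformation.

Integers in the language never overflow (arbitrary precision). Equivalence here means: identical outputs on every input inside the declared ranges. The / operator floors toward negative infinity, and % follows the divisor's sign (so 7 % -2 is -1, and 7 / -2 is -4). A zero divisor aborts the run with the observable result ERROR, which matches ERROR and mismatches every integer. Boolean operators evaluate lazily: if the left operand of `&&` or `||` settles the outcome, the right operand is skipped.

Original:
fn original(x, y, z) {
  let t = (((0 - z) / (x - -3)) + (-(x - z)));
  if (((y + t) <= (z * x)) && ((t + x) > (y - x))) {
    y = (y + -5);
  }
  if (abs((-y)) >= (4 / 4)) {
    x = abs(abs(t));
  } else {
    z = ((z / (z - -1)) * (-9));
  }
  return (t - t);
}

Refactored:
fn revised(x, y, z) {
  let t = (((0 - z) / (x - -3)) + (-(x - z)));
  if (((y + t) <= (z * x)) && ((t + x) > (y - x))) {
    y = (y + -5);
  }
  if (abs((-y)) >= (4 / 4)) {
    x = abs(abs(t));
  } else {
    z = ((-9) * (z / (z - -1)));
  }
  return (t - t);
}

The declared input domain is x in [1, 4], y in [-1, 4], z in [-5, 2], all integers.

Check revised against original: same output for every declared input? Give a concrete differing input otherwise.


Side by side, the visible changes include: same computation, different form.
As a probe, take x=2, y=4, z=1: original runs t = -2; (((y + t) <= (z * x)) && ((t + x) > (y - x))) -> false; (abs((-y)) >= (4 / 4)) -> true; x = 2; return 0; revised runs t = -2; (((y + t) <= (z * x)) && ((t + x) > (y - x))) -> false; (abs((-y)) >= (4 / 4)) -> true; x = 2; return 0; both end at 0.
Across all 192 domain points the two functions coincide.
verdict: equivalent


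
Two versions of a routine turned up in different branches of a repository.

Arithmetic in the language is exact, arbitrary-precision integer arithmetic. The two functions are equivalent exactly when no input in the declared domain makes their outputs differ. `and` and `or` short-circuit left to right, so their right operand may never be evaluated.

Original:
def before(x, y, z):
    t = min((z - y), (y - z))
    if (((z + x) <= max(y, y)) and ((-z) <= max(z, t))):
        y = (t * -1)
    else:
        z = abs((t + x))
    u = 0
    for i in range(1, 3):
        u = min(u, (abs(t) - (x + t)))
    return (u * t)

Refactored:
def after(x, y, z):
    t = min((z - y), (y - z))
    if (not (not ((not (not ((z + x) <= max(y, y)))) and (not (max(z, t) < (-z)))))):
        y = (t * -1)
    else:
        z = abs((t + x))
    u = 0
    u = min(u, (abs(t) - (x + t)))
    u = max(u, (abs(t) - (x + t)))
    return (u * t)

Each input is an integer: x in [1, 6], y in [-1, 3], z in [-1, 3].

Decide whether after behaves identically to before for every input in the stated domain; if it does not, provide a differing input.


Evaluate both at x=1, y=-1, z=0.
before: t := -1 | (((z + x) <= max(y, y)) and ((-z) <= max(z, t))): false | z := 0 | u := 0 | iter i=1: | u := 0 | iter i=2: | u := 0 | result 0
after: t := -1 | (not (not ((not (not ((z + x) <= max(y, y)))) and (not (max(z, t) < (-z)))))): false | z := 0 | u := 0 | u := 0 | u := 1 | result -1
0 against -1: the behavior changed.
verdict: not equivalent; witness: x=1, y=-1, z=0


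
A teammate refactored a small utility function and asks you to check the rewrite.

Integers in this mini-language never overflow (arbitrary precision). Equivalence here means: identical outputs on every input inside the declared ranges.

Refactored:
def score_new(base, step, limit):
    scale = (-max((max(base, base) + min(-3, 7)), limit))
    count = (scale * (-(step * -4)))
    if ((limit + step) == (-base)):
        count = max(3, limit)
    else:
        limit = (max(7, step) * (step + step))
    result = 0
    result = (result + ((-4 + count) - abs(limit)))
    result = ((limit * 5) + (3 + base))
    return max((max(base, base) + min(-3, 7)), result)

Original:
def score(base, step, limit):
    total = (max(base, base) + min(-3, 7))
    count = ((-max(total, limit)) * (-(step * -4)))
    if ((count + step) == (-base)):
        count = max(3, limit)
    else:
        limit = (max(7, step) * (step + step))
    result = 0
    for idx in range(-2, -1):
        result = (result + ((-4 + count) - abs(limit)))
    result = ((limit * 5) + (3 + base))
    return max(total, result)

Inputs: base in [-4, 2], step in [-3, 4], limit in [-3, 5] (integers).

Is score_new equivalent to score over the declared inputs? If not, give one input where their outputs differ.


Consider the input base=-4, step=-1, limit=5.
score: total=-7, then count=20, then ((count + step) == (-base)) is false, then limit=-14, then result=0, then (idx=-2), then result=2, then result=-71, then returns -7
score_new: scale=-5, then count=20, then ((limit + step) == (-base)) is true, then count=5, then result=0, then result=-4, then result=24, then returns 24
-7 vs 24 — the two versions disagree here.
verdict: not equivalent; witness: base=-4, step=-1, limit=5


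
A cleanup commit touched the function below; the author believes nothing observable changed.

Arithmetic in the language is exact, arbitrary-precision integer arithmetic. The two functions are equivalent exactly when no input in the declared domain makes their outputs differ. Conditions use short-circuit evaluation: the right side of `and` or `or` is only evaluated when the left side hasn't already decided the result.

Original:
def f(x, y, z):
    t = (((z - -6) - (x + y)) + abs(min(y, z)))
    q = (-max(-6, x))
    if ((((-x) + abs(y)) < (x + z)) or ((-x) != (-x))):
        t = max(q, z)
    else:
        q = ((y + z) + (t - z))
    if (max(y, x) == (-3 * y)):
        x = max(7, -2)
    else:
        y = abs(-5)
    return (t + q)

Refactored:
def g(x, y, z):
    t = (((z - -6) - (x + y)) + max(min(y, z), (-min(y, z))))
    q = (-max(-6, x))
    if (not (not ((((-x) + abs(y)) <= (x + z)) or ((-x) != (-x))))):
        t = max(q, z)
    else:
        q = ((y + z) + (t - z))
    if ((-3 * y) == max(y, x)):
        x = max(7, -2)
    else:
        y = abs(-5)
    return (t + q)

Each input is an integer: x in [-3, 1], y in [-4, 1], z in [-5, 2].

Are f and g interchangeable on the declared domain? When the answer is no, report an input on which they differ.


Not equivalent: x=-1, y=0, z=2 separates them (18 vs 3).
f: t=9, then q=1, then ((((-x) + abs(y)) < (x + z)) or ((-x) != (-x))) is false, then q=9, then (max(y, x) == (-3 * y)) is true, then x=7, then returns 18
g: t=9, then q=1, then (not (not ((((-x) + abs(y)) <= (x + z)) or ((-x) != (-x))))) is true, then t=2, then ((-3 * y) == max(y, x)) is true, then x=7, then returns 3
verdict: not equivalent; witness: x=-1, y=0, z=2


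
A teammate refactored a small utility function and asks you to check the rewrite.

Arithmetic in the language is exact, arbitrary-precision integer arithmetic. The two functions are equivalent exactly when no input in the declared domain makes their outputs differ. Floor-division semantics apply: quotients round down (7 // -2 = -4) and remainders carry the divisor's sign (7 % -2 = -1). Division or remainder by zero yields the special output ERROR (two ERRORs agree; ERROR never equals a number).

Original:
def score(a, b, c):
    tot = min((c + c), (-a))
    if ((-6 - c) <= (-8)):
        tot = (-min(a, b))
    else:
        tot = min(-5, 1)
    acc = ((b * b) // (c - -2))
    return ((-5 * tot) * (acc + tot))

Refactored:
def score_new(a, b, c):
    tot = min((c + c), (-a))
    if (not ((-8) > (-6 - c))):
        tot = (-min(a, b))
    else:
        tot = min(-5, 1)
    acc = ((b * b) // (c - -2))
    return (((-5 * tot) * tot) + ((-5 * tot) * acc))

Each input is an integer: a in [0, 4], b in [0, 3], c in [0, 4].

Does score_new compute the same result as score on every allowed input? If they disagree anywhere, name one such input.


a=0, b=0, c=0 yields -125 from score but 0 from score_new.
verdict: not equivalent; witness: a=0, b=0, c=0


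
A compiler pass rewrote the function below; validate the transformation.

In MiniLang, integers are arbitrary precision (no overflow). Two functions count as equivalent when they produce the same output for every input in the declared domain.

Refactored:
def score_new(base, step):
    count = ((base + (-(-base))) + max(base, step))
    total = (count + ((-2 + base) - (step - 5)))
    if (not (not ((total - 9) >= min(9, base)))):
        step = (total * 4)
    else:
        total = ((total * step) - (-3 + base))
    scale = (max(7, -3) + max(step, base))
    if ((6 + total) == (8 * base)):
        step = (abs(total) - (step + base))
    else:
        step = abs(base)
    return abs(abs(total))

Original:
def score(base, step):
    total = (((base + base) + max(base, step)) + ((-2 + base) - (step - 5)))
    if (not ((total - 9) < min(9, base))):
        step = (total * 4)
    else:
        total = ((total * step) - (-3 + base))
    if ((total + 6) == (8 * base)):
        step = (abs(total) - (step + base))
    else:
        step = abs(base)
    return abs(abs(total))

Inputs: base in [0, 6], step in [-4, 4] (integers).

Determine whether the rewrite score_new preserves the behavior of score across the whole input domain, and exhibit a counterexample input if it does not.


Behavior is preserved: although statement counts differ; local variable names differ; boolean connective usage differs; constant usage differs; arithmetic usage differs; comparison usage differs; min/max/abs usage differs, the outputs never diverge.
One worked example (base=2, step=-2) — score: total becomes 13; next (not ((total - 9) < min(9, base))) evaluates to true; next step becomes 52; next ((total + 6) == (8 * base)) evaluates to false; next step becomes 2; next final value 13; score_new: count becomes 6; next total becomes 13; next (not (not ((total - 9) >= min(9, base)))) evaluates to true; next step becomes 52; next scale becomes 59; next ((6 + total) == (8 * base)) evaluates to false; next step becomes 2; next final value 13; agreement on 13.
An exhaustive pass over the 63 declared inputs shows identical outputs.
verdict: equivalent


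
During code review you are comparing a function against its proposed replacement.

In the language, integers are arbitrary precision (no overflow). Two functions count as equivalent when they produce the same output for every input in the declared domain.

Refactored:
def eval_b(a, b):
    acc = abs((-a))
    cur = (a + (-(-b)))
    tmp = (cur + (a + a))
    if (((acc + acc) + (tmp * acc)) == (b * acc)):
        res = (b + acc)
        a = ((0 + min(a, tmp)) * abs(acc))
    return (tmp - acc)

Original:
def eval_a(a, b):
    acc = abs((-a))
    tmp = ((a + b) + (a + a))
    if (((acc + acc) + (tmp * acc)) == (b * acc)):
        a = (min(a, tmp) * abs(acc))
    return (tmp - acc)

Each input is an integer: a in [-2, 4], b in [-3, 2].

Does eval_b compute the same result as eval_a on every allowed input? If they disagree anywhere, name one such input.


Although arithmetic usage differs; and constant usage differs; and local variable names differ; and statement counts differ, 42/42 inputs agree.
verdict: equivalent


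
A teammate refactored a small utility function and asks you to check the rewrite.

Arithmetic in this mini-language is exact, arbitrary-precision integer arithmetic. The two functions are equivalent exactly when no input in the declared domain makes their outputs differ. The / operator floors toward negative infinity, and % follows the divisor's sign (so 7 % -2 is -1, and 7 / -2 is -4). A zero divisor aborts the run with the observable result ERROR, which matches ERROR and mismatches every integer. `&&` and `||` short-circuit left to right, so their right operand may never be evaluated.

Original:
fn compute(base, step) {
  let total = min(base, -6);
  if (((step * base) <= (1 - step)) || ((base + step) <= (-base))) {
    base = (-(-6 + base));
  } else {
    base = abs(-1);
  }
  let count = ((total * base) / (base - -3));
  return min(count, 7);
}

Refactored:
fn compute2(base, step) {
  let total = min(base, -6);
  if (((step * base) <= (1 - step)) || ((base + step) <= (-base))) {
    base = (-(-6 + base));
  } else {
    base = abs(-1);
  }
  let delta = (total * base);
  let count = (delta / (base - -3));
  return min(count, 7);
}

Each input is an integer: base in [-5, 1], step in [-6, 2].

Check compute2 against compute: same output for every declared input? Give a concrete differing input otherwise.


Side by side, the visible changes include: statement counts differ; and local variable names differ.
As a probe, take base=-4, step=0: compute runs total=-6, then (((step * base) <= (1 - step)) || ((base + step) <= (-base))) is true, then base=10, then count=-5, then returns -5; compute2 runs total=-6, then (((step * base) <= (1 - step)) || ((base + step) <= (-base))) is true, then base=10, then delta=-60, then count=-5, then returns -5; both end at -5.
Sweeping the whole domain (63 inputs) finds no disagreement.
verdict: equivalent


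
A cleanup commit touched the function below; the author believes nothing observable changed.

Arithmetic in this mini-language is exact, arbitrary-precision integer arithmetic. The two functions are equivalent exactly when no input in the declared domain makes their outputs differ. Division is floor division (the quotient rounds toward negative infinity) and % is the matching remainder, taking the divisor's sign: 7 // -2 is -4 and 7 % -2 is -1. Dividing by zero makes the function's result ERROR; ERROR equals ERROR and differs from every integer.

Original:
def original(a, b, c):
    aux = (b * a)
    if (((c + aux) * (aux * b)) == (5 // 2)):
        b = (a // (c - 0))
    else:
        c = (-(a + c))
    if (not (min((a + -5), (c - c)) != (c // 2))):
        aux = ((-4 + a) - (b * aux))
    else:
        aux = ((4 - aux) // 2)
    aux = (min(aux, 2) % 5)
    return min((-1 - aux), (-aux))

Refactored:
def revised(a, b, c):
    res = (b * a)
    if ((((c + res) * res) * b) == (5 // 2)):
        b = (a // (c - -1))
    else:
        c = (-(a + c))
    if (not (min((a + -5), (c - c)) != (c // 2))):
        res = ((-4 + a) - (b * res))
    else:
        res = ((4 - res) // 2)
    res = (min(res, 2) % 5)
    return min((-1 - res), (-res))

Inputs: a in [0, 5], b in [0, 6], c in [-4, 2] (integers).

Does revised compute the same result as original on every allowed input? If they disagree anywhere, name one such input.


Consider the input a=2, b=1, c=-1.
original: aux becomes 2; next (((c + aux) * (aux * b)) == (5 // 2)) evaluates to true; next b becomes -2; next (not (min((a + -5), (c - c)) != (c // 2))) evaluates to false; next aux becomes 1; next aux becomes 1; next final value -2
revised: res becomes 2; next ((((c + res) * res) * b) == (5 // 2)) evaluates to true; next hits division by zero so the output is ERROR
-2 != ERROR, so the rewrite changes behavior.
verdict: not equivalent; witness: a=2, b=1, c=-1


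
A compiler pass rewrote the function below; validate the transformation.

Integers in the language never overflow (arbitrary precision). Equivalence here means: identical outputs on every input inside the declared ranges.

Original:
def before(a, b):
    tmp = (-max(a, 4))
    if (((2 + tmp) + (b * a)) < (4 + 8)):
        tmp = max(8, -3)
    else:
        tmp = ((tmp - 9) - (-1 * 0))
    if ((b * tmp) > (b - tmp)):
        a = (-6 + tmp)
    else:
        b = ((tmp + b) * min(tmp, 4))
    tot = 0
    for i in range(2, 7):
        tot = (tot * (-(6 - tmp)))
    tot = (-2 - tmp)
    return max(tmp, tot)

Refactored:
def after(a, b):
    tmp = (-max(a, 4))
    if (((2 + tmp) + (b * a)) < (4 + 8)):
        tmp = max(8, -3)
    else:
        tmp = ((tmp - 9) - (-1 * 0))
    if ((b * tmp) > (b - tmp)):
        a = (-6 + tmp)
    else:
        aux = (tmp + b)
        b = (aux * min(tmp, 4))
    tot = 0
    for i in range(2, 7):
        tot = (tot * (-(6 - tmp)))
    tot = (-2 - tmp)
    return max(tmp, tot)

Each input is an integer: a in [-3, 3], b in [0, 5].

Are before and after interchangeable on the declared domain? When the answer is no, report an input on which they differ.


Behavior is preserved: although local variable names differ; also statement counts differ, the outputs never diverge.
One worked example (a=-2, b=1) — before: tmp := -4 | (((2 + tmp) + (b * a)) < (4 + 8)): true | tmp := 8 | ((b * tmp) > (b - tmp)): true | a := 2 | tot := 0 | iter i=2: | tot := 0 | iter i=3: | tot := 0 | iter i=4: | tot := 0 | iter i=5: | tot := 0 | iter i=6: | tot := 0 | tot := -10 | result 8; after: tmp := -4 | (((2 + tmp) + (b * a)) < (4 + 8)): true | tmp := 8 | ((b * tmp) > (b - tmp)): true | a := 2 | tot := 0 | iter i=2: | tot := 0 | iter i=3: | tot := 0 | iter i=4: | tot := 0 | iter i=5: | tot := 0 | iter i=6: | tot := 0 | tot := -10 | result 8; agreement on 8.
Across all 42 domain points the two functions coincide.
verdict: equivalent


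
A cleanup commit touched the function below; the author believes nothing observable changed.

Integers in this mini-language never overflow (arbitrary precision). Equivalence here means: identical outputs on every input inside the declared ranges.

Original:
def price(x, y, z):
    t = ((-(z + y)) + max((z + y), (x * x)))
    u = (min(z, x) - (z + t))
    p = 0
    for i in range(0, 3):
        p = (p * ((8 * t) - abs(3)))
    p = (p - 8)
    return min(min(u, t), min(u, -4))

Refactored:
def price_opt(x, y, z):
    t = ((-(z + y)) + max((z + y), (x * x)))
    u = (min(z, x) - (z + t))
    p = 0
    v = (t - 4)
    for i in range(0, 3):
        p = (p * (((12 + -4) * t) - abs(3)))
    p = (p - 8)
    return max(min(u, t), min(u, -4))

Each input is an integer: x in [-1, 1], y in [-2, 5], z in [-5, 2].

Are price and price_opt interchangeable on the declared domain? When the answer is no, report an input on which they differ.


Input x=-1, y=-1, z=-1: -4 from price versus -3 from price_opt.
verdict: not equivalent; witness: x=-1, y=-1, z=-1


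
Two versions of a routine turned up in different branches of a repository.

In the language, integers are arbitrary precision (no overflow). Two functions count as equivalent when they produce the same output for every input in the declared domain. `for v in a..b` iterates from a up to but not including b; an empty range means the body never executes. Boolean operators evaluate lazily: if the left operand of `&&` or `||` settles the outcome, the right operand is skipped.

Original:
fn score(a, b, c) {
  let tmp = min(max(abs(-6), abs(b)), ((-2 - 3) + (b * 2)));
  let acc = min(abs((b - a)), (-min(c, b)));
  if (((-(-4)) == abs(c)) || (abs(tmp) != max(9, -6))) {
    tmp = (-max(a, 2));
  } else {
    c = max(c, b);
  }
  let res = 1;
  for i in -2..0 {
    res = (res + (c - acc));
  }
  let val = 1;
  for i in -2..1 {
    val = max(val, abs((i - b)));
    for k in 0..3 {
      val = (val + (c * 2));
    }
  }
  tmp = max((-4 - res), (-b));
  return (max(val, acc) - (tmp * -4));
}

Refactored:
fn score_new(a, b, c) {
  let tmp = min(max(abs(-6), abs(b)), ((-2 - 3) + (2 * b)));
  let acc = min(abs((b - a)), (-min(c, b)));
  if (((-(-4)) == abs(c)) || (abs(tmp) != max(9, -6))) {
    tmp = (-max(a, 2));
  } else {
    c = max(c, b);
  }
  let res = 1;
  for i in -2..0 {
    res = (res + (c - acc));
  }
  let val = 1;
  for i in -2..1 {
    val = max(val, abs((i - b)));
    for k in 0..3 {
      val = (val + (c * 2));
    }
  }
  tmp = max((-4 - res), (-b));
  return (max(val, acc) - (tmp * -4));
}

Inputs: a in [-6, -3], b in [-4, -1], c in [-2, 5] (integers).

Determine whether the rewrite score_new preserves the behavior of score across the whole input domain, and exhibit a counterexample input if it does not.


The two versions differ — the changes include same computation, different form.
One worked example (a=-3, b=-4, c=-2) — score: tmp := -13 | acc := 1 | (((-(-4)) == abs(c)) || (abs(tmp) != max(9, -6))): true | tmp := -2 | res := 1 | iter i=-2: | res := -2 | iter i=-1: | res := -5 | val := 1 | iter i=-2: | val := 2 | iter k=0: | val := -2 | iter k=1: | val := -6 | iter k=2: | val := -10 | iter i=-1: | val := 3 | iter k=0: | val := -1 | iter k=1: | val := -5 | iter k=2: | val := -9 | iter i=0: | val := 4 | iter k=0: | val := 0 | iter k=1: | val := -4 | iter k=2: | val := -8 | tmp := 4 | result 17; score_new: tmp := -13 | acc := 1 | (((-(-4)) == abs(c)) || (abs(tmp) != max(9, -6))): true | tmp := -2 | res := 1 | iter i=-2: | res := -2 | iter i=-1: | res := -5 | val := 1 | iter i=-2: | val := 2 | iter k=0: | val := -2 | iter k=1: | val := -6 | iter k=2: | val := -10 | iter i=-1: | val := 3 | iter k=0: | val := -1 | iter k=1: | val := -5 | iter k=2: | val := -9 | iter i=0: | val := 4 | iter k=0: | val := 0 | iter k=1: | val := -4 | iter k=2: | val := -8 | tmp := 4 | result 17; agreement on 17.
Checked all 128 inputs in the declared domain: the outputs agree on every one.
verdict: equivalent


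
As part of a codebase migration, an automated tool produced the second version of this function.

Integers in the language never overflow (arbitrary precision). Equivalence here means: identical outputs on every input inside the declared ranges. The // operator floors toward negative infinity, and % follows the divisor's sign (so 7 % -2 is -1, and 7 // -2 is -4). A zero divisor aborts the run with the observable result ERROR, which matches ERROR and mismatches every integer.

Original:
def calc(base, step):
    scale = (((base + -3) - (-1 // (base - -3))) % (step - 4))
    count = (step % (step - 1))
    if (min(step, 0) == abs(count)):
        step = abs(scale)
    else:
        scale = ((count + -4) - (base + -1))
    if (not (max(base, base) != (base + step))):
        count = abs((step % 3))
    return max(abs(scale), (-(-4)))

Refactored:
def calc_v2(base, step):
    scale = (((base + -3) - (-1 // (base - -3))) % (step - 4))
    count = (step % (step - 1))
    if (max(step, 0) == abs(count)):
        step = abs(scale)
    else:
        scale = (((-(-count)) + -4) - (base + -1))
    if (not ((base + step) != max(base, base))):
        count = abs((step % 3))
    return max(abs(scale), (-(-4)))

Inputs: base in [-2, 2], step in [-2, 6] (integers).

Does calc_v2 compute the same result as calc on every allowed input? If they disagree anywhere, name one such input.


These are not equivalent — on base=2, step=2 the outputs split (4 vs 5).
calc: scale becomes 0; next count becomes 0; next (min(step, 0) == abs(count)) evaluates to true; next step becomes 0; next (not (max(base, base) != (base + step))) evaluates to true; next count becomes 0; next final value 4
calc_v2: scale becomes 0; next count becomes 0; next (max(step, 0) == abs(count)) evaluates to false; next scale becomes -5; next (not ((base + step) != max(base, base))) evaluates to false; next final value 5
verdict: not equivalent; witness: base=2, step=2


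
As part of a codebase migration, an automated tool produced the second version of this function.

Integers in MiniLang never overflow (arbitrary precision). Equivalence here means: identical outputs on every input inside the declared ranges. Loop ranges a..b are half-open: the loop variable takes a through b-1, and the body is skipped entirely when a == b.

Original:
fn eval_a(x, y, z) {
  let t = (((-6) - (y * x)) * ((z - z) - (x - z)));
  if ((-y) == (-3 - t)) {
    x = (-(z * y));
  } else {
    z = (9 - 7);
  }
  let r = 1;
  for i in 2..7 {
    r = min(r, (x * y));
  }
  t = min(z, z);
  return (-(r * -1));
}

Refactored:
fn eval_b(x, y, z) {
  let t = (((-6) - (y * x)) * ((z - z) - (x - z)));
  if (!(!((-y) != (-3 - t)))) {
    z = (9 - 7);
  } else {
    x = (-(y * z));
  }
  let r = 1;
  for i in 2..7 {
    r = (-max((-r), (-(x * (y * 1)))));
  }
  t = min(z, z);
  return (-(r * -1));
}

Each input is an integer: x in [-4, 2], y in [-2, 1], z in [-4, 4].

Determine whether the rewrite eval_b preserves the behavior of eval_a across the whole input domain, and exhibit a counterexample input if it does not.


Side by side, the visible changes include: boolean connective usage differs, and min/max/abs usage differs, and comparison usage differs, and constant usage differs, and arithmetic usage differs.
Spot check at x=1, y=-1, z=3 — eval_a: t becomes -10; next ((-y) == (-3 - t)) evaluates to false; next z becomes 2; next r becomes 1; next at i=2:; next r becomes -1; next at i=3:; next r becomes -1; next at i=4:; next r becomes -1; next at i=5:; next r becomes -1; next at i=6:; next r becomes -1; next t becomes 2; next final value -1. eval_b: t becomes -10; next (!(!((-y) != (-3 - t)))) evaluates to true; next z becomes 2; next r becomes 1; next at i=2:; next r becomes -1; next at i=3:; next r becomes -1; next at i=4:; next r becomes -1; next at i=5:; next r becomes -1; next at i=6:; next r becomes -1; next t becomes 2; next final value -1. Both give -1.
Checked all 252 inputs in the declared domain: the outputs agree on every one.
verdict: equivalent


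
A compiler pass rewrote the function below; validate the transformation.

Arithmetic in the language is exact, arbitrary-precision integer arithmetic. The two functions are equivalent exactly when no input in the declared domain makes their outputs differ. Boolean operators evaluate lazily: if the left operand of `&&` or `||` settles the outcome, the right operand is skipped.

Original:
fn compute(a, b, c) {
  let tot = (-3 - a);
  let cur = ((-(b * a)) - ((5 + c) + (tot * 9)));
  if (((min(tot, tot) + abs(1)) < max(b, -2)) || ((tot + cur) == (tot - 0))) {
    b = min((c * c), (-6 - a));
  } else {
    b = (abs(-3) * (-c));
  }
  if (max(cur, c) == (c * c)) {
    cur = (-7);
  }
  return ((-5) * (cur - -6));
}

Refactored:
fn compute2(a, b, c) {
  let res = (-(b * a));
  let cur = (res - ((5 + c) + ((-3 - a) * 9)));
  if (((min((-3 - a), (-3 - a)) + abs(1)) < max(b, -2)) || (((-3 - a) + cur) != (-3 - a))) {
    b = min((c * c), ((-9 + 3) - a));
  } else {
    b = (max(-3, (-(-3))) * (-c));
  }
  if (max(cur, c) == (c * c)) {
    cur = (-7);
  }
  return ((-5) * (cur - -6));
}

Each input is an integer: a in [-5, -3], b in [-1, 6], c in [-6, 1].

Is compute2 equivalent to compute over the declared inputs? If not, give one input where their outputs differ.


One difference looks behavioral, but it never changes the outcome for any declared input; all 192 inputs agree.
verdict: equivalent


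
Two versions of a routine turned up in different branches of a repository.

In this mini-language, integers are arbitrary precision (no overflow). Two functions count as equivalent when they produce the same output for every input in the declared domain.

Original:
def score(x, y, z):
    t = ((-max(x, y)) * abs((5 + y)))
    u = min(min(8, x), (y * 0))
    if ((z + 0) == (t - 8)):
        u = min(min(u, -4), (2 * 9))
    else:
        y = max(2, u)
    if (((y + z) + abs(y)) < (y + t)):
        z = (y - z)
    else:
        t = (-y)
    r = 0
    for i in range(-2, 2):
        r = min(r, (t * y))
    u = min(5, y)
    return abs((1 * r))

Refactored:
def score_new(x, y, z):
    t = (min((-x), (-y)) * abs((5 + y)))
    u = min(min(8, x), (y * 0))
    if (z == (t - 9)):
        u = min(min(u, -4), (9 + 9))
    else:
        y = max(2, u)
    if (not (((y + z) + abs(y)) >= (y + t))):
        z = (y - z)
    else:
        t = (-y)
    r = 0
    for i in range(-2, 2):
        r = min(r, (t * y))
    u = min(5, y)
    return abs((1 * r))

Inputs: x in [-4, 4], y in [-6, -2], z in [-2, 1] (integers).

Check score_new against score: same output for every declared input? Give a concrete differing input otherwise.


On input x=-4, y=-3, z=-2, score returns 18 while score_new returns 0.
verdict: not equivalent; witness: x=-4, y=-3, z=-2


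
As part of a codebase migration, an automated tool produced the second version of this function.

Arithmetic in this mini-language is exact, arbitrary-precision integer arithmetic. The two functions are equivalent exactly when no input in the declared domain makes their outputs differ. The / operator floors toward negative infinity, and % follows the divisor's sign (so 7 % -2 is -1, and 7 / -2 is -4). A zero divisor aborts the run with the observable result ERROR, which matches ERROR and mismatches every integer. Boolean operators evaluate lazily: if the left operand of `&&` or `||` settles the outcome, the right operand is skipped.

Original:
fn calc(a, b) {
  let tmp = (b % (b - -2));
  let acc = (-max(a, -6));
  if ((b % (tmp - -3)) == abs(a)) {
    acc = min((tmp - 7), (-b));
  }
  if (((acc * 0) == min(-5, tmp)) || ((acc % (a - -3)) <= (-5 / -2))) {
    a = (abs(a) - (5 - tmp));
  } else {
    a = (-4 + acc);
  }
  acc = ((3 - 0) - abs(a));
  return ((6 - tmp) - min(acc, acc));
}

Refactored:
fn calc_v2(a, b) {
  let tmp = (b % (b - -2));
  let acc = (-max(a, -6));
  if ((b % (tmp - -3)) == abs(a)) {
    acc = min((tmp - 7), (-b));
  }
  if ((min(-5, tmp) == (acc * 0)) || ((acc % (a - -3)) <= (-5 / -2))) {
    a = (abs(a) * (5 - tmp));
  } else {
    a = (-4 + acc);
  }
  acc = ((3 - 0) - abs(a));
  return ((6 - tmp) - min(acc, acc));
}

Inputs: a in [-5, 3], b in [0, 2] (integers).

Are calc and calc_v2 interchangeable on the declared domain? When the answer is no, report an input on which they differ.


These are not equivalent — on a=-5, b=0 the outputs split (3 vs 28).
calc: tmp = 0; acc = 5; ((b % (tmp - -3)) == abs(a)) -> false; (((acc * 0) == min(-5, tmp)) || ((acc % (a - -3)) <= (-5 / -2))) -> true; a = 0; acc = 3; return 3
calc_v2: tmp = 0; acc = 5; ((b % (tmp - -3)) == abs(a)) -> false; ((min(-5, tmp) == (acc * 0)) || ((acc % (a - -3)) <= (-5 / -2))) -> true; a = 25; acc = -22; return 28
verdict: not equivalent; witness: a=-5, b=0
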